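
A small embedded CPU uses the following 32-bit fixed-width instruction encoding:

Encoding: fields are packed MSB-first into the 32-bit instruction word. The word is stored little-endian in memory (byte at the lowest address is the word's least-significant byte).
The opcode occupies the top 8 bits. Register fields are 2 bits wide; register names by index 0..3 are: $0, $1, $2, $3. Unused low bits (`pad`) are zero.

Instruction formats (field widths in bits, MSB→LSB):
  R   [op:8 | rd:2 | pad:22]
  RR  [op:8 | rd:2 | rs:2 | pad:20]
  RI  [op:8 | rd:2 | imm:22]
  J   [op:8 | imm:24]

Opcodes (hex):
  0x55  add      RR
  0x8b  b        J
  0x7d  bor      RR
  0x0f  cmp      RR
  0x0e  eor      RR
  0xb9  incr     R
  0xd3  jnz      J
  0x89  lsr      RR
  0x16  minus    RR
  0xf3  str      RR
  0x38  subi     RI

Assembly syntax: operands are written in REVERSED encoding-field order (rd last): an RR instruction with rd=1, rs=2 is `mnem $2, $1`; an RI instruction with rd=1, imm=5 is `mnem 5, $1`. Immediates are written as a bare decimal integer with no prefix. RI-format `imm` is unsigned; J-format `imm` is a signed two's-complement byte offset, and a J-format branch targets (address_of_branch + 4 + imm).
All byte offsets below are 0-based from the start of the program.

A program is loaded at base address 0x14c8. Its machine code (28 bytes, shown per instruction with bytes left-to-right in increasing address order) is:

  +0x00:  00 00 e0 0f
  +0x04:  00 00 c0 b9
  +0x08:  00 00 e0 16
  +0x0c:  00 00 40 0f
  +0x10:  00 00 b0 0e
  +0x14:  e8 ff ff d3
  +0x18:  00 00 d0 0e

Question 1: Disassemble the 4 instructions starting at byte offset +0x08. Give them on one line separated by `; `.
+0x08: 00 00 e0 16 ⇒ word 0x16e00000 (little)
  opcode bits[31:24]=0x16: minus/RR
  rd: (w>>22)&0x3=0x3 → $3
  rs: (w>>20)&0x3=0x2 → $2
+0x0c: 00 00 40 0f ⇒ word 0x0f400000 (little)
  opcode bits[31:24]=0xf: cmp/RR
  rd: (w>>22)&0x3=0x1 → $1
  rs: (w>>20)&0x3=0x0 → $0
+0x10: 00 00 b0 0e ⇒ word 0x0eb00000 (little)
  opcode bits[31:24]=0xe: eor/RR
  rd: (w>>22)&0x3=0x2 → $2
  rs: (w>>20)&0x3=0x3 → $3
+0x14: e8 ff ff d3 ⇒ word 0xd3ffffe8 (little)
  opcode bits[31:24]=0xd3: jnz/J
  imm: (w>>0)&0xffffff=0xffffe8 (s24→-24) → -24

minus $2, $3; cmp $0, $1; eor $3, $2; jnz -24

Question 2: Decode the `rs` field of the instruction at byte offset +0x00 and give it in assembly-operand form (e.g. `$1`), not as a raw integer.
+0x00: 00 00 e0 0f ⇒ word 0x0fe00000 (little)
  opcode bits[31:24]=0xf: cmp/RR
  [23:22] rd=3 = $3
  [21:20] rs=2 = $2

$2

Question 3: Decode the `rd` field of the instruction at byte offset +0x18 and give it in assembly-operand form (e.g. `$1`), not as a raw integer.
$3

+0x18: 00 00 d0 0e ⇒ word 0x0ed00000 (little)
  opcode bits[31:24]=0xe: eor/RR
  rd: (w>>22)&0x3=0x3 → $3
  rs: (w>>20)&0x3=0x1 → $1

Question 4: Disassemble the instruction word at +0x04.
+0x04: 00 00 c0 b9 ⇒ word 0xb9c00000 (little)
  opcode bits[31:24]=0xb9: incr/R
  rd: (w>>22)&0x3=0x3 → $3

incr $3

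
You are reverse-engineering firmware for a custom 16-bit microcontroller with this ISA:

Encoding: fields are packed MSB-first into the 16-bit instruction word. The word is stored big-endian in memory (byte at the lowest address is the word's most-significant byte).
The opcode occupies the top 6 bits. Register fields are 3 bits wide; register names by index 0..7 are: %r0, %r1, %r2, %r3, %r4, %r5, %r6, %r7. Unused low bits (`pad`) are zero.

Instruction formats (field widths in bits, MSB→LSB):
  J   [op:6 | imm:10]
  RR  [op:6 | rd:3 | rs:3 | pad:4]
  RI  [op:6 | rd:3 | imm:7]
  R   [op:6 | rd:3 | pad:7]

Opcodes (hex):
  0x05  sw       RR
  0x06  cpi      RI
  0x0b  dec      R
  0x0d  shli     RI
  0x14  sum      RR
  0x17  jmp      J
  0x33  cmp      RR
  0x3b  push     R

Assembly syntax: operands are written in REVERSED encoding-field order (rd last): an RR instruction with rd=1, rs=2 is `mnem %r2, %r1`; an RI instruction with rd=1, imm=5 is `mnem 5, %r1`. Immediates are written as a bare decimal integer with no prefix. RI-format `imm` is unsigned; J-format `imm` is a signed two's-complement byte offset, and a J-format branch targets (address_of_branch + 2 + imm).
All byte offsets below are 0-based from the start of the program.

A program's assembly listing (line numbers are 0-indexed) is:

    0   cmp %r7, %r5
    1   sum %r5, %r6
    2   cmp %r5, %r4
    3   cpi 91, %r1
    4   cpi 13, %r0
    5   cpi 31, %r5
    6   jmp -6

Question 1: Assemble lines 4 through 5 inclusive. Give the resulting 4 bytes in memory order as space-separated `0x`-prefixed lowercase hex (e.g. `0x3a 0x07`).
0x18 0x0d 0x1a 0x9f

line 4 (cpi): pack op=0x6:6|rd=0:3|imm=13:7 = 0x180d; big→ 18 0d
line 5 (cpi): pack op=0x6:6|rd=5:3|imm=31:7 = 0x1a9f; big→ 1a 9f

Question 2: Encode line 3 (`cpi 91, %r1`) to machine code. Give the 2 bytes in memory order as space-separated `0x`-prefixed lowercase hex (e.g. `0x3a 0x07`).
3. cpi fields op=0x6:6|rd=1:3|imm=91:7 → word 18dbh → 18 db

0x18 0xdb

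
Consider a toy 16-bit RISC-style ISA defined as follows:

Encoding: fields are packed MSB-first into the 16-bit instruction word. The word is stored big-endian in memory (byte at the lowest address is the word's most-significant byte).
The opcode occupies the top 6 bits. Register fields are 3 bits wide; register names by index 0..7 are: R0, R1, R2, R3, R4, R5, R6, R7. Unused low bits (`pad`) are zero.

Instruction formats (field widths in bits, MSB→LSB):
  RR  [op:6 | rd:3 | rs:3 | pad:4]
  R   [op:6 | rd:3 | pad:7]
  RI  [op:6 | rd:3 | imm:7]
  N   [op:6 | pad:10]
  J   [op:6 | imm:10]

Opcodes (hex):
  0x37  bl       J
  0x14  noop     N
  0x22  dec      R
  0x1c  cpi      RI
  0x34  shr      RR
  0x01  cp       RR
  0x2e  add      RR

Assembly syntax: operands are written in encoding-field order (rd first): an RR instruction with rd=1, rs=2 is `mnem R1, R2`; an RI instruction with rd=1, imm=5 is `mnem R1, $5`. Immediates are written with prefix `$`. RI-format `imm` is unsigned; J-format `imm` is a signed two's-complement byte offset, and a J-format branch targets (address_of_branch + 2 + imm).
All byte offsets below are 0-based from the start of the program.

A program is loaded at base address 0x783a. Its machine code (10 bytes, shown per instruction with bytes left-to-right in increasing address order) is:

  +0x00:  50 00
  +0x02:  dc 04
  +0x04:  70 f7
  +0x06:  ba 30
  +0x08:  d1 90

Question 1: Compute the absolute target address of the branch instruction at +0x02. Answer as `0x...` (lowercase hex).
+0x02: dc 04 ⇒ word 0xdc04 (big)
  top 6b → 0x37 → bl [J]
  [9:0] imm=4 = $4
  target = base 0x783a + off 0x02 + 2 + imm 4 = 0x7842

0x7842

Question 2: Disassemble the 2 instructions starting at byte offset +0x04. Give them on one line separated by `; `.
cpi R1, $119; add R4, R3

off 0x04: read 70 f7 as big → 0x70f7
  op=0x70f7>>10=0x1c ⇒ cpi (RI)
  rd@[9:7]=0x1 ⇒ R1
  imm@[6:0]=0x77 ⇒ $119
off 0x06: read ba 30 as big → 0xba30
  op=0xba30>>10=0x2e ⇒ add (RR)
  rd@[9:7]=0x4 ⇒ R4
  rs@[6:4]=0x3 ⇒ R3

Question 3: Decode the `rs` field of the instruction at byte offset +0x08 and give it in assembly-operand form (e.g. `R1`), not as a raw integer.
R1

+0x08: d1 90 ⇒ word 0xd190 (big)
  opcode bits[15:10]=0x34: shr/RR
  rd@[9:7]=0x3 ⇒ R3
  rs@[6:4]=0x1 ⇒ R1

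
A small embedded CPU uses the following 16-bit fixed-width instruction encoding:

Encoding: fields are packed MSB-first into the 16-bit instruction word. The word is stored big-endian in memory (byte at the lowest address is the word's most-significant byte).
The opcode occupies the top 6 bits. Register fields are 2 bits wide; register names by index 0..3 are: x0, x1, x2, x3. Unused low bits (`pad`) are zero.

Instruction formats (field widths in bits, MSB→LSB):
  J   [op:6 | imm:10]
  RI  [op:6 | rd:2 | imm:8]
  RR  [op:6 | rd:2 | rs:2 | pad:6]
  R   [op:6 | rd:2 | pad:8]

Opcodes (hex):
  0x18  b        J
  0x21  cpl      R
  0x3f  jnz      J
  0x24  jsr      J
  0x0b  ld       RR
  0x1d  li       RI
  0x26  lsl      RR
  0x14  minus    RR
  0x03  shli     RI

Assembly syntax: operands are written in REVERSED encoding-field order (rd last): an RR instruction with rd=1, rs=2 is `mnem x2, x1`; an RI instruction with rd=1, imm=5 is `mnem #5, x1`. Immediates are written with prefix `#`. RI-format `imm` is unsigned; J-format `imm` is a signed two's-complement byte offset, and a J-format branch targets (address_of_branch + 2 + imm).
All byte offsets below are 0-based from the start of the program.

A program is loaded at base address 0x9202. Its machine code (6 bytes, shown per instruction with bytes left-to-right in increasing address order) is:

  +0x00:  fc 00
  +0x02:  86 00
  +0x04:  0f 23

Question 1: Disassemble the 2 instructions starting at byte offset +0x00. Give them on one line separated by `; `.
jnz #0; cpl x2

@+00  big-endian(fc 00) = 0xfc00
  op=0xfc00>>10=0x3f ⇒ jnz (J)
  [9:0] imm=0 = #0
@+02  big-endian(86 00) = 0x8600
  op=0x8600>>10=0x21 ⇒ cpl (R)
  [9:8] rd=2 = x2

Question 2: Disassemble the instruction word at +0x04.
[04] 0f 23 → 0x0f23
  opcode bits[15:10]=0x3: shli/RI
  rd: (w>>8)&0x3=0x3 → x3
  imm: (w>>0)&0xff=0x23 → #35

shli #35, x3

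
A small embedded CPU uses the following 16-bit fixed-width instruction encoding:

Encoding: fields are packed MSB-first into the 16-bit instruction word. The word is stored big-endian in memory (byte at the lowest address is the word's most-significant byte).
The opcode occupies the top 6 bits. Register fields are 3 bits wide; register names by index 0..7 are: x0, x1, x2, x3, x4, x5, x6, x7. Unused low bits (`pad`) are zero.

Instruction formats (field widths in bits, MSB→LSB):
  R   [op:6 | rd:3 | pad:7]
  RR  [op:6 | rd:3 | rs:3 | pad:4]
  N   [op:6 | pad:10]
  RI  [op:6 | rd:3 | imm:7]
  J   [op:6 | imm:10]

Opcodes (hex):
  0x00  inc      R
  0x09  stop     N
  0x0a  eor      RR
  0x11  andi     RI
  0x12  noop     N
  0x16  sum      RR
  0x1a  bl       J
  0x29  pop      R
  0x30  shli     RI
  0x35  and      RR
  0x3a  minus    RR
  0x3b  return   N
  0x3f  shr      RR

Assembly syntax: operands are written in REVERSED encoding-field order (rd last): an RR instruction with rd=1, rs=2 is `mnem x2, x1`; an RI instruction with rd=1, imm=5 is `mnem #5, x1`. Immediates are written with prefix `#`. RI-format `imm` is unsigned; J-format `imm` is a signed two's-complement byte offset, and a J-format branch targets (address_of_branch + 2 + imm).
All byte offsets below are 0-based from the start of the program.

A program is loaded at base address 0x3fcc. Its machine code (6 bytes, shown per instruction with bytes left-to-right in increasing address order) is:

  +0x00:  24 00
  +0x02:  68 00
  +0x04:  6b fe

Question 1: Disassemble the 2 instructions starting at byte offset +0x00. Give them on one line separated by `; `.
off 0x00: read 24 00 as big → 0x2400
  op=0x2400>>10=0x9 ⇒ stop (N)
off 0x02: read 68 00 as big → 0x6800
  op=0x6800>>10=0x1a ⇒ bl (J)
  [9:0] imm=0 = #0

stop; bl #0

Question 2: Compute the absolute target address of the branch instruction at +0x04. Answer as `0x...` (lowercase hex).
off 0x04: read 6b fe as big → 0x6bfe
  opcode bits[15:10]=0x1a: bl/J
  [9:0] imm=1022 (s10→-2) = #-2
  target = base 0x3fcc + off 0x04 + 2 + imm -2 = 0x3fd0

0x3fd0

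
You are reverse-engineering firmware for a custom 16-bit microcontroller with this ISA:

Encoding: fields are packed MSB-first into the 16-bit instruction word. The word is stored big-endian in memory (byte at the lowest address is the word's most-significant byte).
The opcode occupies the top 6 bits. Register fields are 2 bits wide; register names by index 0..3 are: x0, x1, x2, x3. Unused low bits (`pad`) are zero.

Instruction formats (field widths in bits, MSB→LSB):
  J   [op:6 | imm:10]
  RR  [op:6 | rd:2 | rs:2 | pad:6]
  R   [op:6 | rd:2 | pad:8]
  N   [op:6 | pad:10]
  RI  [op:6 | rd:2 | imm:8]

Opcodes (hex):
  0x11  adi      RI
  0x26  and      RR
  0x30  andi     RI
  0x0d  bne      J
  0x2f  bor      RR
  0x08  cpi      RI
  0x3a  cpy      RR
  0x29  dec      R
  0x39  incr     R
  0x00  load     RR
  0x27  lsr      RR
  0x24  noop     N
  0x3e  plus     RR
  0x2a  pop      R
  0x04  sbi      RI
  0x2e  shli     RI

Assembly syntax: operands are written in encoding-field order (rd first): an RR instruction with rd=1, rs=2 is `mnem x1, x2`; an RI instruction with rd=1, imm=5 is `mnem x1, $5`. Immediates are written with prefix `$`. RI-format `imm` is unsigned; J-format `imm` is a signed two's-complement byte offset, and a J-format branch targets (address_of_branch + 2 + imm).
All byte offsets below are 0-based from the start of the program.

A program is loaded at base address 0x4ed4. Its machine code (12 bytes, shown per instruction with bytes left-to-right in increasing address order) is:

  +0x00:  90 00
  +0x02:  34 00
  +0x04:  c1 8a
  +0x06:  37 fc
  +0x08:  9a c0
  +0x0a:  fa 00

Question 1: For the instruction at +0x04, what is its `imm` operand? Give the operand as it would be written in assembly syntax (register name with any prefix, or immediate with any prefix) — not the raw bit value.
+0x04: c1 8a ⇒ word 0xc18a (big)
  opcode bits[15:10]=0x30: andi/RI
  rd@[9:8]=0x1 ⇒ x1
  imm@[7:0]=0x8a ⇒ $138

$138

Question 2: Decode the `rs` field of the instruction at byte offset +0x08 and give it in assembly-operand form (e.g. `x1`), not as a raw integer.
x3

+0x08: 9a c0 ⇒ word 0x9ac0 (big)
  op=0x9ac0>>10=0x26 ⇒ and (RR)
  rd@[9:8]=0x2 ⇒ x2
  rs@[7:6]=0x3 ⇒ x3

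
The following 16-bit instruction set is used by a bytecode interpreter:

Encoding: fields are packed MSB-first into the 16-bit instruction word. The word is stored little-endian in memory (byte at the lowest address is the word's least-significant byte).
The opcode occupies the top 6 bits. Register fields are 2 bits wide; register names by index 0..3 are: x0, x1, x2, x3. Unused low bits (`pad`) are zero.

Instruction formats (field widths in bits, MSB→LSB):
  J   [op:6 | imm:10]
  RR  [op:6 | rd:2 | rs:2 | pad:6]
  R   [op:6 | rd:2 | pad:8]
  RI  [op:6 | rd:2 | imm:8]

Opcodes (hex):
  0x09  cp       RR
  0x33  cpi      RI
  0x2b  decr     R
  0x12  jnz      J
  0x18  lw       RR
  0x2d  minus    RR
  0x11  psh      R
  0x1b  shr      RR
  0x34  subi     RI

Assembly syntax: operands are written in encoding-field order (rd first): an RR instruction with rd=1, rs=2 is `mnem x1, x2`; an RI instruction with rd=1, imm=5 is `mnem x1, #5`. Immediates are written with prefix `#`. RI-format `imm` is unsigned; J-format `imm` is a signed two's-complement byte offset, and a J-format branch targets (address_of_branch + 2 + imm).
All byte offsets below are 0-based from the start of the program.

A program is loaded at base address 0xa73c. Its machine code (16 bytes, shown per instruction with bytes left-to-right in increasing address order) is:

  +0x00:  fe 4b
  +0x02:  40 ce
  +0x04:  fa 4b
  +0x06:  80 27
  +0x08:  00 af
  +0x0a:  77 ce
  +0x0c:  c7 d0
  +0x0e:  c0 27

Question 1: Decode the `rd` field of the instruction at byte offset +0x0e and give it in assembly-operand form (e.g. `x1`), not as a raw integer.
[0e] c0 27 → 0x27c0
  op=0x27c0>>10=0x9 ⇒ cp (RR)
  [9:8] rd=3 = x3
  [7:6] rs=3 = x3

x3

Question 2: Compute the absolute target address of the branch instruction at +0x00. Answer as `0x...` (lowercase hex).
0xa73c

[00] fe 4b → 0x4bfe
  op=0x4bfe>>10=0x12 ⇒ jnz (J)
  imm: (w>>0)&0x3ff=0x3fe (s10→-2) → #-2
  target = base 0xa73c + off 0x00 + 2 + imm -2 = 0xa73c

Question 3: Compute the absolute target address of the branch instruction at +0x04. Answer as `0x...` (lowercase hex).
[04] fa 4b → 0x4bfa
  opcode bits[15:10]=0x12: jnz/J
  imm: (w>>0)&0x3ff=0x3fa (s10→-6) → #-6
  target = base 0xa73c + off 0x04 + 2 + imm -6 = 0xa73c

0xa73c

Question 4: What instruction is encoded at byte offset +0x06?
[06] 80 27 → 0x2780
  top 6b → 0x9 → cp [RR]
  rd@[9:8]=0x3 ⇒ x3
  rs@[7:6]=0x2 ⇒ x2

cp x3, x2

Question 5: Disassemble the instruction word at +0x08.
+0x08: 00 af ⇒ word 0xaf00 (little)
  top 6b → 0x2b → decr [R]
  rd: (w>>8)&0x3=0x3 → x3

decr x3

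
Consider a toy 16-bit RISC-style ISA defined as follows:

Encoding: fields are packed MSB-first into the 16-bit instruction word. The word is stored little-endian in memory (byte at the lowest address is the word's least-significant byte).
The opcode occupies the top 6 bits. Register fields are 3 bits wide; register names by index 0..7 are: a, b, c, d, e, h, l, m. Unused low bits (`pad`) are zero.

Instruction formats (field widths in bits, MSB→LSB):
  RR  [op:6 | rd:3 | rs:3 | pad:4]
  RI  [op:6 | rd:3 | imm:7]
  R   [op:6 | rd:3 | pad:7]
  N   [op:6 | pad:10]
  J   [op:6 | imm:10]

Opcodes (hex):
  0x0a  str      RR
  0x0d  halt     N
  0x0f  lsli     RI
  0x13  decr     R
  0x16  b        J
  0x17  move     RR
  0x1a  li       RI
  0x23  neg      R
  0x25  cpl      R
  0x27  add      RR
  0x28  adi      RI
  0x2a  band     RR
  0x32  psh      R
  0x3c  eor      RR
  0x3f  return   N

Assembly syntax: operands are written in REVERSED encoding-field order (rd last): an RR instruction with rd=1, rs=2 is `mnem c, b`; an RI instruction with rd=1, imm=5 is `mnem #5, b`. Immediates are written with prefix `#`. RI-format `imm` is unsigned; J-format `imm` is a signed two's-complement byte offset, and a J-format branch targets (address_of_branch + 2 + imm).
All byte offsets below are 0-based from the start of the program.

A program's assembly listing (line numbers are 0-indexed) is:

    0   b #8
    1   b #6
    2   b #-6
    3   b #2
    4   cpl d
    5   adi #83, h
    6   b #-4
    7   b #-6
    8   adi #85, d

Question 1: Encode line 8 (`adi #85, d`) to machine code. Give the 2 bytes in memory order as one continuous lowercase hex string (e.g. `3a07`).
d5a1

L8: adi op=0x28:6|rd=3:3|imm=85:7 ⇒ 0xa1d5 ⇒ little d5 a1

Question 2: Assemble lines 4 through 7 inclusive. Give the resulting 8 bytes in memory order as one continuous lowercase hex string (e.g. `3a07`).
8095d3a2fc5bfa5b

line 4 (cpl): pack op=0x25:6|rd=3:3|pad=0:7 = 0x9580; little→ 80 95
line 5 (adi): pack op=0x28:6|rd=5:3|imm=83:7 = 0xa2d3; little→ d3 a2
line 6 (b): pack op=0x16:6|imm=-4:10 = 0x5bfc; little→ fc 5b
line 7 (b): pack op=0x16:6|imm=-6:10 = 0x5bfa; little→ fa 5b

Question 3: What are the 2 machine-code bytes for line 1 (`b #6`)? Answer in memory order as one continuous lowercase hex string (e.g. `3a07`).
0658

L1: b op=0x16:6|imm=6:10 ⇒ 0x5806 ⇒ little 06 58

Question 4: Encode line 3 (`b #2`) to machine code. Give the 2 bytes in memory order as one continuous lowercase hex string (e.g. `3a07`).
0258

line 3 (b): pack op=0x16:6|imm=2:10 = 0x5802; little→ 02 58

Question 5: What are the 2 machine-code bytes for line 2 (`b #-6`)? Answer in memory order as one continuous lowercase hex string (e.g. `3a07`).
line 2 (b): pack op=0x16:6|imm=-6:10 = 0x5bfa; little→ fa 5b

fa5b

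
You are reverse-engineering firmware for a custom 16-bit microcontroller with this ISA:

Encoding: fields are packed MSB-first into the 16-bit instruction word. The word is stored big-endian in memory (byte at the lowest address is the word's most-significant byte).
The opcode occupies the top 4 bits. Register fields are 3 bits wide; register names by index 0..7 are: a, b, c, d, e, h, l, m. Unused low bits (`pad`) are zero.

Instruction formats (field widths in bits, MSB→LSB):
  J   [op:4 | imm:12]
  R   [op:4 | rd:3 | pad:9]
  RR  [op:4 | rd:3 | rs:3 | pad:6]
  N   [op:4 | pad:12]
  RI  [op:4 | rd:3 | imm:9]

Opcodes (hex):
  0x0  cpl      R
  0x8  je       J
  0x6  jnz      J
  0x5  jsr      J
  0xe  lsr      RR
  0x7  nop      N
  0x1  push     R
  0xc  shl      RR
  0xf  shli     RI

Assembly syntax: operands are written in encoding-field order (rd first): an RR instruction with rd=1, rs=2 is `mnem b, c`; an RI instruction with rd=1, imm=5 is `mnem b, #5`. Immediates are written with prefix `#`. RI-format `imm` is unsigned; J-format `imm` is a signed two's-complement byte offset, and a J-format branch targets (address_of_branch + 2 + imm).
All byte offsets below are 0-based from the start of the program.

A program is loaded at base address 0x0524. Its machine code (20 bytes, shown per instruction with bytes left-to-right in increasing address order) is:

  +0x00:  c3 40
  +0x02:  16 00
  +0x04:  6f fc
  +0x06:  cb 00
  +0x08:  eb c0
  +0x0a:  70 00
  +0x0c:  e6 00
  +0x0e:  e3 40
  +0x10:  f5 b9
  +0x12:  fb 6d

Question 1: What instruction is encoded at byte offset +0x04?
+0x04: 6f fc ⇒ word 0x6ffc (big)
  op=0x6ffc>>12=0x6 ⇒ jnz (J)
  [11:0] imm=4092 (s12→-4) = #-4

jnz #-4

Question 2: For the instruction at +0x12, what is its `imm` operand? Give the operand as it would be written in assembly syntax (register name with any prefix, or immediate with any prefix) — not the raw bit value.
[12] fb 6d → 0xfb6d
  op=0xfb6d>>12=0xf ⇒ shli (RI)
  rd@[11:9]=0x5 ⇒ h
  imm@[8:0]=0x16d ⇒ #365

#365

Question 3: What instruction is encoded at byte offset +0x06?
shl h, e

off 0x06: read cb 00 as big → 0xcb00
  opcode bits[15:12]=0xc: shl/RR
  rd@[11:9]=0x5 ⇒ h
  rs@[8:6]=0x4 ⇒ e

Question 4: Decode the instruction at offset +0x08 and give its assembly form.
lsr h, m

@+08  big-endian(eb c0) = 0xebc0
  top 4b → 0xe → lsr [RR]
  [11:9] rd=5 = h
  [8:6] rs=7 = m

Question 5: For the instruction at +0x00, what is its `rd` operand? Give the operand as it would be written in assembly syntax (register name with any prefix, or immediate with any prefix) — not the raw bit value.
b

+0x00: c3 40 ⇒ word 0xc340 (big)
  top 4b → 0xc → shl [RR]
  [11:9] rd=1 = b
  [8:6] rs=5 = h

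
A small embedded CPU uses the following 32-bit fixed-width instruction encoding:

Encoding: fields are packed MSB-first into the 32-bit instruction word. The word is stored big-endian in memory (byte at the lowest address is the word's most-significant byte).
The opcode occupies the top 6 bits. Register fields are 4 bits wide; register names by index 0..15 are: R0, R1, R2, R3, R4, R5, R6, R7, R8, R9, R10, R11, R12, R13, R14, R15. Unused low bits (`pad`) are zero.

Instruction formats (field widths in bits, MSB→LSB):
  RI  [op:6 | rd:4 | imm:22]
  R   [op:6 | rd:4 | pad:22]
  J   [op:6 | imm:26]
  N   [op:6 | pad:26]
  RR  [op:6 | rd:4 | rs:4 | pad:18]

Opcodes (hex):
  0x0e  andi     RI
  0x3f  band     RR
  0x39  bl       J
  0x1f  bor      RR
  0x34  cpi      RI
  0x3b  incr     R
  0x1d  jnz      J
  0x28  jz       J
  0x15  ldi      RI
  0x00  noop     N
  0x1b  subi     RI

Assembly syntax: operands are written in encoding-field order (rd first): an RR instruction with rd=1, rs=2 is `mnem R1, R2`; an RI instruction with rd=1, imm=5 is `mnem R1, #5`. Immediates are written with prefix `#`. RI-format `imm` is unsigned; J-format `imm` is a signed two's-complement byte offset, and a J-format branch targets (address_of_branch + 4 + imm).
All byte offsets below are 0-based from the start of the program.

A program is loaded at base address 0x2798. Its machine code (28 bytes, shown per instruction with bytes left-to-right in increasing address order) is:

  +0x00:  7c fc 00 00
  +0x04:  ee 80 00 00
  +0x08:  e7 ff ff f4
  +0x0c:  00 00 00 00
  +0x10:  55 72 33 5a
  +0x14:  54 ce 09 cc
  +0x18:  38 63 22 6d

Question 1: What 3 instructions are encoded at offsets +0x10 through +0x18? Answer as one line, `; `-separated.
ldi R5, #3289946; ldi R3, #920012; andi R1, #2302573

off 0x10: read 55 72 33 5a as big → 0x5572335a
  op=0x5572335a>>26=0x15 ⇒ ldi (RI)
  rd: (w>>22)&0xf=0x5 → R5
  imm: (w>>0)&0x3fffff=0x32335a → #3289946
off 0x14: read 54 ce 09 cc as big → 0x54ce09cc
  op=0x54ce09cc>>26=0x15 ⇒ ldi (RI)
  rd: (w>>22)&0xf=0x3 → R3
  imm: (w>>0)&0x3fffff=0xe09cc → #920012
off 0x18: read 38 63 22 6d as big → 0x3863226d
  op=0x3863226d>>26=0xe ⇒ andi (RI)
  rd: (w>>22)&0xf=0x1 → R1
  imm: (w>>0)&0x3fffff=0x23226d → #2302573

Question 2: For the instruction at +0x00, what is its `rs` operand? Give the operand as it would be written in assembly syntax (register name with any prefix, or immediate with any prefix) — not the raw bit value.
[00] 7c fc 00 00 → 0x7cfc0000
  op=0x7cfc0000>>26=0x1f ⇒ bor (RR)
  rd@[25:22]=0x3 ⇒ R3
  rs@[21:18]=0xf ⇒ R15

R15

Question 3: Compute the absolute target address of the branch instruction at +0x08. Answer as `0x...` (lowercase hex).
@+08  big-endian(e7 ff ff f4) = 0xe7fffff4
  op=0xe7fffff4>>26=0x39 ⇒ bl (J)
  [25:0] imm=67108852 (s26→-12) = #-12
  target = base 0x2798 + off 0x08 + 4 + imm -12 = 0x2798

0x2798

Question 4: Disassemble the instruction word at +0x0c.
+0x0c: 00 00 00 00 ⇒ word 0x00000000 (big)
  top 6b → 0x0 → noop [N]

noop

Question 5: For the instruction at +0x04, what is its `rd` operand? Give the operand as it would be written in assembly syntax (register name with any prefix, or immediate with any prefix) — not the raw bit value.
R10

+0x04: ee 80 00 00 ⇒ word 0xee800000 (big)
  top 6b → 0x3b → incr [R]
  [25:22] rd=10 = R10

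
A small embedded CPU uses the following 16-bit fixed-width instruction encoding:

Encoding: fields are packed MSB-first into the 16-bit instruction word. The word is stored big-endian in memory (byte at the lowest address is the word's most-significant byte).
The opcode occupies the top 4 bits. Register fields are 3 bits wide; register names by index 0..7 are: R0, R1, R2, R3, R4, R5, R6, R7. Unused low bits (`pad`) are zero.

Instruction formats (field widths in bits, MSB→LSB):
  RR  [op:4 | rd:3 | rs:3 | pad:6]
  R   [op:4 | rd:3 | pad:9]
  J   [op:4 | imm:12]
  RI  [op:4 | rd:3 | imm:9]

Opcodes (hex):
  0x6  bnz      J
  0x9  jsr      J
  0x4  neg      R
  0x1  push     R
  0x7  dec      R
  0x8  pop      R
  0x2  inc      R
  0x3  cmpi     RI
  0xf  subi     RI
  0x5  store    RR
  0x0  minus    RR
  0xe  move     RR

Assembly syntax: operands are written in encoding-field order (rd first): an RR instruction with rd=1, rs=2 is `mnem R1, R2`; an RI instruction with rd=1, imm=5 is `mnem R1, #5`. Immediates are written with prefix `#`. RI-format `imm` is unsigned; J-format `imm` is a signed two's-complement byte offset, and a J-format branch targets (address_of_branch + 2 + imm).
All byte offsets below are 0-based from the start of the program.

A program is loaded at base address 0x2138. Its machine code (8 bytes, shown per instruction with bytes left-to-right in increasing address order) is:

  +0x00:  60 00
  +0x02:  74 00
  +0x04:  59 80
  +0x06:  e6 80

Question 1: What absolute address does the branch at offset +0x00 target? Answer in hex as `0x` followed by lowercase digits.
0x213a

+0x00: 60 00 ⇒ word 0x6000 (big)
  opcode bits[15:12]=0x6: bnz/J
  [11:0] imm=0 = #0
  target = base 0x2138 + off 0x00 + 2 + imm 0 = 0x213a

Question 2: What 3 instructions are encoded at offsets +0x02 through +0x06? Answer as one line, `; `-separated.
dec R2; store R4, R6; move R3, R2

+0x02: 74 00 ⇒ word 0x7400 (big)
  op=0x7400>>12=0x7 ⇒ dec (R)
  rd@[11:9]=0x2 ⇒ R2
+0x04: 59 80 ⇒ word 0x5980 (big)
  op=0x5980>>12=0x5 ⇒ store (RR)
  rd@[11:9]=0x4 ⇒ R4
  rs@[8:6]=0x6 ⇒ R6
+0x06: e6 80 ⇒ word 0xe680 (big)
  op=0xe680>>12=0xe ⇒ move (RR)
  rd@[11:9]=0x3 ⇒ R3
  rs@[8:6]=0x2 ⇒ R2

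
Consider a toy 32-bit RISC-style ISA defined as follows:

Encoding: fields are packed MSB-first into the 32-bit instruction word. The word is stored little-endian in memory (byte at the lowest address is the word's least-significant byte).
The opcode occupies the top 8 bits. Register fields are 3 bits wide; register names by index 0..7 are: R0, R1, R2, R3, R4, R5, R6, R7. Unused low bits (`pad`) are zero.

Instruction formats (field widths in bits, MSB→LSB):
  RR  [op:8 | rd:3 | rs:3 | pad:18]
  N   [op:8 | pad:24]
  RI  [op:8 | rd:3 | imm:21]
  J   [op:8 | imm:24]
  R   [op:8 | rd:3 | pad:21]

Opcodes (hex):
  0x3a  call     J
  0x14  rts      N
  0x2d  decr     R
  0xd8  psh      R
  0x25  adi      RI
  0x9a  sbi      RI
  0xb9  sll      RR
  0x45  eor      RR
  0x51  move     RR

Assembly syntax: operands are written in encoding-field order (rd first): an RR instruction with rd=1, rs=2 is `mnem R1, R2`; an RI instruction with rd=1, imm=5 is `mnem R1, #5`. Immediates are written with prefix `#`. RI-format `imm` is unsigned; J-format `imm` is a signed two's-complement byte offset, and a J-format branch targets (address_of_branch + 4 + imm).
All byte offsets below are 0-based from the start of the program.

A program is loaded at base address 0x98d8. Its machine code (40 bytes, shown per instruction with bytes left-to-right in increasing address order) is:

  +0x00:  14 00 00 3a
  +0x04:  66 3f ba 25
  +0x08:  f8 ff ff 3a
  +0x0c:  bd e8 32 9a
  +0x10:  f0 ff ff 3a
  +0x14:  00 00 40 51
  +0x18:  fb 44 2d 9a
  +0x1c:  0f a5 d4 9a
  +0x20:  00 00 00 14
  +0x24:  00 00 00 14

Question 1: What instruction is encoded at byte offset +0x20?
rts

off 0x20: read 00 00 00 14 as little → 0x14000000
  opcode bits[31:24]=0x14: rts/N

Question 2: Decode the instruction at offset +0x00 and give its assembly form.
+0x00: 14 00 00 3a ⇒ word 0x3a000014 (little)
  top 8b → 0x3a → call [J]
  [23:0] imm=20 = #20

call #20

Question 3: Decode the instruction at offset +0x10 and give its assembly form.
+0x10: f0 ff ff 3a ⇒ word 0x3afffff0 (little)
  op=0x3afffff0>>24=0x3a ⇒ call (J)
  imm: (w>>0)&0xffffff=0xfffff0 (s24→-16) → #-16

call #-16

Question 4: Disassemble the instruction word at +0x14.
move R2, R0

+0x14: 00 00 40 51 ⇒ word 0x51400000 (little)
  top 8b → 0x51 → move [RR]
  rd: (w>>21)&0x7=0x2 → R2
  rs: (w>>18)&0x7=0x0 → R0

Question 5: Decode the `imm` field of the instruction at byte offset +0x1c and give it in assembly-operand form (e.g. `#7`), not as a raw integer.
#1352975

+0x1c: 0f a5 d4 9a ⇒ word 0x9ad4a50f (little)
  opcode bits[31:24]=0x9a: sbi/RI
  rd@[23:21]=0x6 ⇒ R6
  imm@[20:0]=0x14a50f ⇒ #1352975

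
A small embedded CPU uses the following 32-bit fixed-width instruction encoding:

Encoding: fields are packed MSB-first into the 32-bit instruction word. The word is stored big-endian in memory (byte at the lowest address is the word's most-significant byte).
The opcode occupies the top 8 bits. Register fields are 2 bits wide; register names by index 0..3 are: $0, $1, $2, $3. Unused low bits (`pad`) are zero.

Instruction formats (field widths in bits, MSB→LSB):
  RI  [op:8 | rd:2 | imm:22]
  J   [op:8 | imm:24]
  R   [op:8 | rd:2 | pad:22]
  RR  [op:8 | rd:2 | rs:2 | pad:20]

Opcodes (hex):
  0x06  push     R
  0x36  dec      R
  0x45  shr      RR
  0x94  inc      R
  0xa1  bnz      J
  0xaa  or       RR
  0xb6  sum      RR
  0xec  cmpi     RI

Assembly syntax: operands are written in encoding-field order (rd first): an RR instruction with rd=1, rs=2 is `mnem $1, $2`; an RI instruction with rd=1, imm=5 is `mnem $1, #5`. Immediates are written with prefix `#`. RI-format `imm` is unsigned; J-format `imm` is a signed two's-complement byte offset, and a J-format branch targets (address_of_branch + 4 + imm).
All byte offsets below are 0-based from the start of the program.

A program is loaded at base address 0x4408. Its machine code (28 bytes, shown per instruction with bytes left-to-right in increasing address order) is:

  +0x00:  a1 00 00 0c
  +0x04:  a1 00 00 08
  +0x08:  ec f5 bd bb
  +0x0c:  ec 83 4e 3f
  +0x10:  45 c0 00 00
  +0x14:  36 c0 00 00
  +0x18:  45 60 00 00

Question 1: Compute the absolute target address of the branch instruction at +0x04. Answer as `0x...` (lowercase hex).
0x4418

off 0x04: read a1 00 00 08 as big → 0xa1000008
  opcode bits[31:24]=0xa1: bnz/J
  [23:0] imm=8 = #8
  target = base 0x4408 + off 0x04 + 4 + imm 8 = 0x4418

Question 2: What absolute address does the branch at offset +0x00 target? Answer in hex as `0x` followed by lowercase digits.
+0x00: a1 00 00 0c ⇒ word 0xa100000c (big)
  op=0xa100000c>>24=0xa1 ⇒ bnz (J)
  [23:0] imm=12 = #12
  target = base 0x4408 + off 0x00 + 4 + imm 12 = 0x4418

0x4418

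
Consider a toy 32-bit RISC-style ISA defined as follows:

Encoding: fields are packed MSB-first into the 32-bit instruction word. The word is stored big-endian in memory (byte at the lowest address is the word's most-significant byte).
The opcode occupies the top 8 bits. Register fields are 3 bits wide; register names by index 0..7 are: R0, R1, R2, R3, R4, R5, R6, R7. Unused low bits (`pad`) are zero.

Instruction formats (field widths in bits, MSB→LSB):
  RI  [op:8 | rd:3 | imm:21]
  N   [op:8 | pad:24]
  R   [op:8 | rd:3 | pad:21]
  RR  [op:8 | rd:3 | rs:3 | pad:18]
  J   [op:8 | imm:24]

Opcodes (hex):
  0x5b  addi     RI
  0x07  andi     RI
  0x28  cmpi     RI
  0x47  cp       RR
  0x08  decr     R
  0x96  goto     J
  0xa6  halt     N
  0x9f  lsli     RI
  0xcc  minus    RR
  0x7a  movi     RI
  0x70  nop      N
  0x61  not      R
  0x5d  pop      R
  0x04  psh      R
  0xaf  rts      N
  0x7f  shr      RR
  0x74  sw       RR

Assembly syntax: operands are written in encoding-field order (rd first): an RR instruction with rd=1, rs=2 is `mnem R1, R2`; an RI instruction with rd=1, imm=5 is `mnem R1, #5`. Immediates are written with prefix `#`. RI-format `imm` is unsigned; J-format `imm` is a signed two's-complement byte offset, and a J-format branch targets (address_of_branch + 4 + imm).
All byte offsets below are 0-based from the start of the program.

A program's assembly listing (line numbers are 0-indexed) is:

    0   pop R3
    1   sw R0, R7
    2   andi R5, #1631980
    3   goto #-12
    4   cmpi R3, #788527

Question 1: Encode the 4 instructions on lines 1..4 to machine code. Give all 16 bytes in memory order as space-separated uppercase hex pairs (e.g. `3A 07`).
74 1C 00 00 07 B8 E6 EC 96 FF FF F4 28 6C 08 2F

line 1 (sw): pack op=0x74:8|rd=0:3|rs=7:3|pad=0:18 = 0x741c0000; big→ 74 1c 00 00
line 2 (andi): pack op=0x7:8|rd=5:3|imm=1631980:21 = 0x07b8e6ec; big→ 07 b8 e6 ec
line 3 (goto): pack op=0x96:8|imm=-12:24 = 0x96fffff4; big→ 96 ff ff f4
line 4 (cmpi): pack op=0x28:8|rd=3:3|imm=788527:21 = 0x286c082f; big→ 28 6c 08 2f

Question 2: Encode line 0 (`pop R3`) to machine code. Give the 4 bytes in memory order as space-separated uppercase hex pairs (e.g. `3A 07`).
5D 60 00 00

line 0 (pop): pack op=0x5d:8|rd=3:3|pad=0:21 = 0x5d600000; big→ 5d 60 00 00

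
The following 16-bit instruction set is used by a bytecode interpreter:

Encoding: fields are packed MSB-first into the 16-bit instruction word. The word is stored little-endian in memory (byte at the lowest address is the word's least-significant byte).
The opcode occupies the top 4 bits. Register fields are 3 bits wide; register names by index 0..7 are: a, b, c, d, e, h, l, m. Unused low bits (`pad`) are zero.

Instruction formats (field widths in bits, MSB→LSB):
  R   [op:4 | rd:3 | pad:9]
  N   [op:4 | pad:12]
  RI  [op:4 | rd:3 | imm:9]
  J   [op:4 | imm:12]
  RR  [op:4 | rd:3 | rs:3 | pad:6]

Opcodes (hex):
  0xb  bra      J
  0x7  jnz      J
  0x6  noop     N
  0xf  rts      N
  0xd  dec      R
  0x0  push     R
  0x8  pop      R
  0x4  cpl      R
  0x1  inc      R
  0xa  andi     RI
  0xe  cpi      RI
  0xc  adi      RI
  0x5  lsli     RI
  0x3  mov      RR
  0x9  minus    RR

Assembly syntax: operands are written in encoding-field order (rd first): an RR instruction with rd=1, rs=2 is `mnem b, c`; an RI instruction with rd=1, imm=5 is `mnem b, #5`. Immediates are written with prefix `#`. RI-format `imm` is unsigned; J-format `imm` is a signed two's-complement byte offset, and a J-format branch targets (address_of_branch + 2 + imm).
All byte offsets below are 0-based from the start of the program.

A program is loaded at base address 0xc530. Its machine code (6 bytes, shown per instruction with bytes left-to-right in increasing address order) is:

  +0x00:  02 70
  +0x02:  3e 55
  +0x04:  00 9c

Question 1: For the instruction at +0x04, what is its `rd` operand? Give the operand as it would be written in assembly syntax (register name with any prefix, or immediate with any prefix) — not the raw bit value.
l

@+04  little-endian(00 9c) = 0x9c00
  top 4b → 0x9 → minus [RR]
  rd: (w>>9)&0x7=0x6 → l
  rs: (w>>6)&0x7=0x0 → a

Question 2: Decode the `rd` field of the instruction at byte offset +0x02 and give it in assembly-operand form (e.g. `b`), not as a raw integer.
+0x02: 3e 55 ⇒ word 0x553e (little)
  op=0x553e>>12=0x5 ⇒ lsli (RI)
  [11:9] rd=2 = c
  [8:0] imm=318 = #318

c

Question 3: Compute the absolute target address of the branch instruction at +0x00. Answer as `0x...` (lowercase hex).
@+00  little-endian(02 70) = 0x7002
  opcode bits[15:12]=0x7: jnz/J
  [11:0] imm=2 = #2
  target = base 0xc530 + off 0x00 + 2 + imm 2 = 0xc534

0xc534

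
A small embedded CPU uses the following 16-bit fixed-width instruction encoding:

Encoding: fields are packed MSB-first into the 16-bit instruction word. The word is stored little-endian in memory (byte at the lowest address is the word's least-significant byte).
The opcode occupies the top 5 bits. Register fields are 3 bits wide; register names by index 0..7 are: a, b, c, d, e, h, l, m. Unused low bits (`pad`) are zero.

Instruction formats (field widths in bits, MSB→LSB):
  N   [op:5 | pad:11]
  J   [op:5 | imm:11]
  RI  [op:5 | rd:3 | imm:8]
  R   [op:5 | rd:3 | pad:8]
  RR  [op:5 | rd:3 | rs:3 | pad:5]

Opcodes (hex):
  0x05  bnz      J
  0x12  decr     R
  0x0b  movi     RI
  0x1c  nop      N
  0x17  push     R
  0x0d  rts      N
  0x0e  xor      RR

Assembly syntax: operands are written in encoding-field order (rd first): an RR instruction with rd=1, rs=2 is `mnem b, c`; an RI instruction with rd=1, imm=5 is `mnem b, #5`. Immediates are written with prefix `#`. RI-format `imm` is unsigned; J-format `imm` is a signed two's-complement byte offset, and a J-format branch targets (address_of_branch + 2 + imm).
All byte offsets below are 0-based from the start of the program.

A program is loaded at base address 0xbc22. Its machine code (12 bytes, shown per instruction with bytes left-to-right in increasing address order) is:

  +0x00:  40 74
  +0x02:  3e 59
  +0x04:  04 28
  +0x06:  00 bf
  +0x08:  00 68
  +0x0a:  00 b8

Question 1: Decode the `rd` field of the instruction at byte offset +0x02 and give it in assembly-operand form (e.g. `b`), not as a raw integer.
b

off 0x02: read 3e 59 as little → 0x593e
  top 5b → 0xb → movi [RI]
  [10:8] rd=1 = b
  [7:0] imm=62 = #62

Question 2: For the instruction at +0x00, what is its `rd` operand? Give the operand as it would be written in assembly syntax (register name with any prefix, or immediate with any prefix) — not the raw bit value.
+0x00: 40 74 ⇒ word 0x7440 (little)
  op=0x7440>>11=0xe ⇒ xor (RR)
  rd: (w>>8)&0x7=0x4 → e
  rs: (w>>5)&0x7=0x2 → c

e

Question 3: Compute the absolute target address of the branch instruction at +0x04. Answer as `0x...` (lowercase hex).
0xbc2c

[04] 04 28 → 0x2804
  op=0x2804>>11=0x5 ⇒ bnz (J)
  imm: (w>>0)&0x7ff=0x4 → #4
  target = base 0xbc22 + off 0x04 + 2 + imm 4 = 0xbc2c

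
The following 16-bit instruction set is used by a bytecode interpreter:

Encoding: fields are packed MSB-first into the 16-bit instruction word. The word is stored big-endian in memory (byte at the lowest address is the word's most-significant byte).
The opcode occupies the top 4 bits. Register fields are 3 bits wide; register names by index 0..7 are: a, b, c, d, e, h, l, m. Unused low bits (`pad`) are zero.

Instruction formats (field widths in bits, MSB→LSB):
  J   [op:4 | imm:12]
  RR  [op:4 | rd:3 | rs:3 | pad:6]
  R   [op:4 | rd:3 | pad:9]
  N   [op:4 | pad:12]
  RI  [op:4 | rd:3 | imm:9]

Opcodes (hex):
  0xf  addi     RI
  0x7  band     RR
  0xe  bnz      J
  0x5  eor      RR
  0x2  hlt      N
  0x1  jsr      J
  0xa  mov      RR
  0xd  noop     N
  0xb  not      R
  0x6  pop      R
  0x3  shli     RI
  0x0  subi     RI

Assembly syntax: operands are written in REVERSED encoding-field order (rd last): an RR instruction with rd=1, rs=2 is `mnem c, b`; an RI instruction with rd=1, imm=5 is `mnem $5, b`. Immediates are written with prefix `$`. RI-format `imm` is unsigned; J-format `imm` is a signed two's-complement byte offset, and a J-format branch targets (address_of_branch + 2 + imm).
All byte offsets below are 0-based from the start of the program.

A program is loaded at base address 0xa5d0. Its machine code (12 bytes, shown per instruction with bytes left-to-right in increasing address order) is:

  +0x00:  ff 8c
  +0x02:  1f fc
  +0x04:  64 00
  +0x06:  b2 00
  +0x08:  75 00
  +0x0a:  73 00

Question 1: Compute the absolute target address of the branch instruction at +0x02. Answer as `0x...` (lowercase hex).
@+02  big-endian(1f fc) = 0x1ffc
  opcode bits[15:12]=0x1: jsr/J
  imm: (w>>0)&0xfff=0xffc (s12→-4) → $-4
  target = base 0xa5d0 + off 0x02 + 2 + imm -4 = 0xa5d0

0xa5d0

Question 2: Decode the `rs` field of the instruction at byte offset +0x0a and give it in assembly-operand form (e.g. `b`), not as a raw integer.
+0x0a: 73 00 ⇒ word 0x7300 (big)
  top 4b → 0x7 → band [RR]
  [11:9] rd=1 = b
  [8:6] rs=4 = e

e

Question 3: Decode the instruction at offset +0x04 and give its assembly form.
pop c

off 0x04: read 64 00 as big → 0x6400
  top 4b → 0x6 → pop [R]
  rd@[11:9]=0x2 ⇒ c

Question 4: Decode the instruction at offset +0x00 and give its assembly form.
[00] ff 8c → 0xff8c
  top 4b → 0xf → addi [RI]
  rd@[11:9]=0x7 ⇒ m
  imm@[8:0]=0x18c ⇒ $396

addi $396, m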